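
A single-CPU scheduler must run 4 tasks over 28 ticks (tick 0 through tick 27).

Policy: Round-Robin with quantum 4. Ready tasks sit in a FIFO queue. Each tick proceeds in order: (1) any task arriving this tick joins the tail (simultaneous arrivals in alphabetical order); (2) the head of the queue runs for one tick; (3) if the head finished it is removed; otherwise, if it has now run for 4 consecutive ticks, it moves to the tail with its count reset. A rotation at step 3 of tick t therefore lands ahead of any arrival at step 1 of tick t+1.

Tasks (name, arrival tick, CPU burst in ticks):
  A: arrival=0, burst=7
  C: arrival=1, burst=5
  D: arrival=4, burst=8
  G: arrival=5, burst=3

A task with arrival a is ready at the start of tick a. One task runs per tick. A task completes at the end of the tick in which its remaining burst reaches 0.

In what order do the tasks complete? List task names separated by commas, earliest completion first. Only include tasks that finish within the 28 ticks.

completion order = A, G, C, D

t=0: queue=[A] q_used=0 → run A
t=1: queue=[A,C] q_used=1 → run A
t=2: queue=[A,C] q_used=2 → run A
t=3: queue=[A,C] q_used=3 → run A
t=4: queue=[C,A,D] q_used=0 → run C
t=5: queue=[C,A,D,G] q_used=1 → run C
t=6: queue=[C,A,D,G] q_used=2 → run C
t=7: queue=[C,A,D,G] q_used=3 → run C
t=8: queue=[A,D,G,C] q_used=0 → run A
t=9: queue=[A,D,G,C] q_used=1 → run A
t=10: queue=[A,D,G,C] q_used=2 → run A
t=11: queue=[D,G,C] q_used=0 → run D
t=12: queue=[D,G,C] q_used=1 → run D
t=13: queue=[D,G,C] q_used=2 → run D
t=14: queue=[D,G,C] q_used=3 → run D
t=15: queue=[G,C,D] q_used=0 → run G
t=16: queue=[G,C,D] q_used=1 → run G
t=17: queue=[G,C,D] q_used=2 → run G
t=18: queue=[C,D] q_used=0 → run C
t=19: queue=[D] q_used=0 → run D
t=20: queue=[D] q_used=1 → run D
t=21: queue=[D] q_used=2 → run D
t=22: queue=[D] q_used=3 → run D
t=23: (idle)
t=24: (idle)
t=25: (idle)
t=26: (idle)
t=27: (idle)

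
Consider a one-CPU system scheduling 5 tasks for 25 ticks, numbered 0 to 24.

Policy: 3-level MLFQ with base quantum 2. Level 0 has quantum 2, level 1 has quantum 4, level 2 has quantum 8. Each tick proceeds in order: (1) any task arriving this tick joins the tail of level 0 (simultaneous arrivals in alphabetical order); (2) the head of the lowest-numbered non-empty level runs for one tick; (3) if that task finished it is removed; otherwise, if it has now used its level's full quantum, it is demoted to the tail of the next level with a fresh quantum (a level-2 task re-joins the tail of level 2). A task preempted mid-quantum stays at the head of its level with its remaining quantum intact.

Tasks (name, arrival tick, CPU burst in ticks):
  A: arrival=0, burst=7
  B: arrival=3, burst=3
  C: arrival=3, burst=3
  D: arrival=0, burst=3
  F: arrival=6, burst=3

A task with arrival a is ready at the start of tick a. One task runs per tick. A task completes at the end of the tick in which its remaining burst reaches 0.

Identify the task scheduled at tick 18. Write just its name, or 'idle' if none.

t=0: L0/L1/L2 = AD/-/- → run A
t=1: L0/L1/L2 = AD/-/- → run A
t=2: L0/L1/L2 = D/A/- → run D
t=3: L0/L1/L2 = DBC/A/- → run D
t=4: L0/L1/L2 = BC/AD/- → run B
t=5: L0/L1/L2 = BC/AD/- → run B
t=6: L0/L1/L2 = CF/ADB/- → run C
t=7: L0/L1/L2 = CF/ADB/- → run C
t=8: L0/L1/L2 = F/ADBC/- → run F
t=9: L0/L1/L2 = F/ADBC/- → run F
t=10: L0/L1/L2 = -/ADBCF/- → run A
t=11: L0/L1/L2 = -/ADBCF/- → run A
t=12: L0/L1/L2 = -/ADBCF/- → run A
t=13: L0/L1/L2 = -/ADBCF/- → run A
t=14: L0/L1/L2 = -/DBCF/A → run D
t=15: L0/L1/L2 = -/BCF/A → run B
t=16: L0/L1/L2 = -/CF/A → run C
t=17: L0/L1/L2 = -/F/A → run F
t=18: L0/L1/L2 = -/-/A → run A
t=19: (idle)
t=20: (idle)
t=21: (idle)
t=22: (idle)
t=23: (idle)
t=24: (idle)

running at tick 18 = A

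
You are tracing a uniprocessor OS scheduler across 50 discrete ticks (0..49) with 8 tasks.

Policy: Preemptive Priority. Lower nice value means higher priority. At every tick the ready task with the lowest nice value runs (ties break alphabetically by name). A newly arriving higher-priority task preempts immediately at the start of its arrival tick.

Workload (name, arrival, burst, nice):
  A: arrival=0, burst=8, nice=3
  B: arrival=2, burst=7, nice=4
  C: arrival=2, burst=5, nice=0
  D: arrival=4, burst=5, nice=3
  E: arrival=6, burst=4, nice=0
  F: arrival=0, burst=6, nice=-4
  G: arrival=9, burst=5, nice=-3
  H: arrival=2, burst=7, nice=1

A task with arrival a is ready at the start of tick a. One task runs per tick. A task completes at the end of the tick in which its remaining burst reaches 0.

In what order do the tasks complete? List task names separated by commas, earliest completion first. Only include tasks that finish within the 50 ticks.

completion order = F, G, C, E, H, A, D, B

t=0: ready={A,F} → run F
t=1: ready={A,F} → run F
t=2: ready={A,B,C,F,H} → run F
t=3: ready={A,B,C,F,H} → run F
t=4: ready={A,B,C,D,F,H} → run F
t=5: ready={A,B,C,D,F,H} → run F
t=6: ready={A,B,C,D,E,H} → run C
t=7: ready={A,B,C,D,E,H} → run C
t=8: ready={A,B,C,D,E,H} → run C
t=9: ready={A,B,C,D,E,G,H} → run G
t=10: ready={A,B,C,D,E,G,H} → run G
t=11: ready={A,B,C,D,E,G,H} → run G
t=12: ready={A,B,C,D,E,G,H} → run G
t=13: ready={A,B,C,D,E,G,H} → run G
t=14: ready={A,B,C,D,E,H} → run C
t=15: ready={A,B,C,D,E,H} → run C
t=16: ready={A,B,D,E,H} → run E
t=17: ready={A,B,D,E,H} → run E
t=18: ready={A,B,D,E,H} → run E
t=19: ready={A,B,D,E,H} → run E
t=20: ready={A,B,D,H} → run H
t=21: ready={A,B,D,H} → run H
t=22: ready={A,B,D,H} → run H
t=23: ready={A,B,D,H} → run H
t=24: ready={A,B,D,H} → run H
t=25: ready={A,B,D,H} → run H
t=26: ready={A,B,D,H} → run H
t=27: ready={A,B,D} → run A
t=28: ready={A,B,D} → run A
t=29: ready={A,B,D} → run A
t=30: ready={A,B,D} → run A
t=31: ready={A,B,D} → run A
t=32: ready={A,B,D} → run A
t=33: ready={A,B,D} → run A
t=34: ready={A,B,D} → run A
t=35: ready={B,D} → run D
t=36: ready={B,D} → run D
t=37: ready={B,D} → run D
t=38: ready={B,D} → run D
t=39: ready={B,D} → run D
t=40: ready={B} → run B
t=41: ready={B} → run B
t=42: ready={B} → run B
t=43: ready={B} → run B
t=44: ready={B} → run B
t=45: ready={B} → run B
t=46: ready={B} → run B
t=47: (idle)
t=48: (idle)
t=49: (idle)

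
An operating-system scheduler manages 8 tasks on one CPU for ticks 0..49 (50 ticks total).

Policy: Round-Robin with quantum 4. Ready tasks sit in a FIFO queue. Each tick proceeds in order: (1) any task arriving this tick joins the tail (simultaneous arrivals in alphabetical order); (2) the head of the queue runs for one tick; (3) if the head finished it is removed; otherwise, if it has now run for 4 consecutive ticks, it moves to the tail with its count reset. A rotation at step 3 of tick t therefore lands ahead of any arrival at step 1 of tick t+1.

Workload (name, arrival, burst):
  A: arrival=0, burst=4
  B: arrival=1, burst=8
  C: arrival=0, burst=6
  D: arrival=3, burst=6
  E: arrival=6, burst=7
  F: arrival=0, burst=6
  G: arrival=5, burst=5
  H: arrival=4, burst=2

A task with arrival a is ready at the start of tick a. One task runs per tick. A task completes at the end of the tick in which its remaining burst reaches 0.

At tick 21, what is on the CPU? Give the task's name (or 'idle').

running at tick 21 = H

t=0: queue=[A,C,F] q_used=0 → run A
t=1: queue=[A,C,F,B] q_used=1 → run A
t=2: queue=[A,C,F,B] q_used=2 → run A
t=3: queue=[A,C,F,B,D] q_used=3 → run A
t=4: queue=[C,F,B,D,H] q_used=0 → run C
t=5: queue=[C,F,B,D,H,G] q_used=1 → run C
t=6: queue=[C,F,B,D,H,G,E] q_used=2 → run C
t=7: queue=[C,F,B,D,H,G,E] q_used=3 → run C
t=8: queue=[F,B,D,H,G,E,C] q_used=0 → run F
t=9: queue=[F,B,D,H,G,E,C] q_used=1 → run F
t=10: queue=[F,B,D,H,G,E,C] q_used=2 → run F
t=11: queue=[F,B,D,H,G,E,C] q_used=3 → run F
t=12: queue=[B,D,H,G,E,C,F] q_used=0 → run B
t=13: queue=[B,D,H,G,E,C,F] q_used=1 → run B
t=14: queue=[B,D,H,G,E,C,F] q_used=2 → run B
t=15: queue=[B,D,H,G,E,C,F] q_used=3 → run B
t=16: queue=[D,H,G,E,C,F,B] q_used=0 → run D
t=17: queue=[D,H,G,E,C,F,B] q_used=1 → run D
t=18: queue=[D,H,G,E,C,F,B] q_used=2 → run D
t=19: queue=[D,H,G,E,C,F,B] q_used=3 → run D
t=20: queue=[H,G,E,C,F,B,D] q_used=0 → run H
t=21: queue=[H,G,E,C,F,B,D] q_used=1 → run H
t=22: queue=[G,E,C,F,B,D] q_used=0 → run G
t=23: queue=[G,E,C,F,B,D] q_used=1 → run G
t=24: queue=[G,E,C,F,B,D] q_used=2 → run G
t=25: queue=[G,E,C,F,B,D] q_used=3 → run G
t=26: queue=[E,C,F,B,D,G] q_used=0 → run E
t=27: queue=[E,C,F,B,D,G] q_used=1 → run E
t=28: queue=[E,C,F,B,D,G] q_used=2 → run E
t=29: queue=[E,C,F,B,D,G] q_used=3 → run E
t=30: queue=[C,F,B,D,G,E] q_used=0 → run C
t=31: queue=[C,F,B,D,G,E] q_used=1 → run C
t=32: queue=[F,B,D,G,E] q_used=0 → run F
t=33: queue=[F,B,D,G,E] q_used=1 → run F
t=34: queue=[B,D,G,E] q_used=0 → run B
t=35: queue=[B,D,G,E] q_used=1 → run B
t=36: queue=[B,D,G,E] q_used=2 → run B
t=37: queue=[B,D,G,E] q_used=3 → run B
t=38: queue=[D,G,E] q_used=0 → run D
t=39: queue=[D,G,E] q_used=1 → run D
t=40: queue=[G,E] q_used=0 → run G
t=41: queue=[E] q_used=0 → run E
t=42: queue=[E] q_used=1 → run E
t=43: queue=[E] q_used=2 → run E
t=44: (idle)
t=45: (idle)
t=46: (idle)
t=47: (idle)
t=48: (idle)
t=49: (idle)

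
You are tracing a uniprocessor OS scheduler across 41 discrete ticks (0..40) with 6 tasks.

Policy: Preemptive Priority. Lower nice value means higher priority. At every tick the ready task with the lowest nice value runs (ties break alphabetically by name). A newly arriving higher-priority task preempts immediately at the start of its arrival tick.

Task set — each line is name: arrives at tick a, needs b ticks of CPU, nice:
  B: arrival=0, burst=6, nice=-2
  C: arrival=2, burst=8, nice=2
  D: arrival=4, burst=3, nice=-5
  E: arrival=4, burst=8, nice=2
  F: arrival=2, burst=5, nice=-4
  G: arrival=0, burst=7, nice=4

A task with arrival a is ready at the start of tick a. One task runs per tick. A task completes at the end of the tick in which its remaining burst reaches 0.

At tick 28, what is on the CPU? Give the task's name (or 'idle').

running at tick 28 = E

t=0: ready={B,G} → run B
t=1: ready={B,G} → run B
t=2: ready={B,C,F,G} → run F
t=3: ready={B,C,F,G} → run F
t=4: ready={B,C,D,E,F,G} → run D
t=5: ready={B,C,D,E,F,G} → run D
t=6: ready={B,C,D,E,F,G} → run D
t=7: ready={B,C,E,F,G} → run F
t=8: ready={B,C,E,F,G} → run F
t=9: ready={B,C,E,F,G} → run F
t=10: ready={B,C,E,G} → run B
t=11: ready={B,C,E,G} → run B
t=12: ready={B,C,E,G} → run B
t=13: ready={B,C,E,G} → run B
t=14: ready={C,E,G} → run C
t=15: ready={C,E,G} → run C
t=16: ready={C,E,G} → run C
t=17: ready={C,E,G} → run C
t=18: ready={C,E,G} → run C
t=19: ready={C,E,G} → run C
t=20: ready={C,E,G} → run C
t=21: ready={C,E,G} → run C
t=22: ready={E,G} → run E
t=23: ready={E,G} → run E
t=24: ready={E,G} → run E
t=25: ready={E,G} → run E
t=26: ready={E,G} → run E
t=27: ready={E,G} → run E
t=28: ready={E,G} → run E
t=29: ready={E,G} → run E
t=30: ready={G} → run G
t=31: ready={G} → run G
t=32: ready={G} → run G
t=33: ready={G} → run G
t=34: ready={G} → run G
t=35: ready={G} → run G
t=36: ready={G} → run G
t=37: (idle)
t=38: (idle)
t=39: (idle)
t=40: (idle)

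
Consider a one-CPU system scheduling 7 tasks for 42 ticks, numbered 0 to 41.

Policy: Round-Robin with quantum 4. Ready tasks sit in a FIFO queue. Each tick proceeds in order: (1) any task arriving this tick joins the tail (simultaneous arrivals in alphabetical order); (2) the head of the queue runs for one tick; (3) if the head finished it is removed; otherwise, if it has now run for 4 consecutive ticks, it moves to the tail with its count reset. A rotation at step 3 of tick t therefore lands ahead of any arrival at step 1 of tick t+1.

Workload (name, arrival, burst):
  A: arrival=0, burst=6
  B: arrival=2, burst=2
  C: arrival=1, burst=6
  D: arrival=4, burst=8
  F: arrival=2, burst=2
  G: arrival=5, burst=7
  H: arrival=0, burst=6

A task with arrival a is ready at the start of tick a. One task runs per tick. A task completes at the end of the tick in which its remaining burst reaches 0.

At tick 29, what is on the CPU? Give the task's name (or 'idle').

running at tick 29 = C

t=0: queue=[A,H] q_used=0 → run A
t=1: queue=[A,H,C] q_used=1 → run A
t=2: queue=[A,H,C,B,F] q_used=2 → run A
t=3: queue=[A,H,C,B,F] q_used=3 → run A
t=4: queue=[H,C,B,F,A,D] q_used=0 → run H
t=5: queue=[H,C,B,F,A,D,G] q_used=1 → run H
t=6: queue=[H,C,B,F,A,D,G] q_used=2 → run H
t=7: queue=[H,C,B,F,A,D,G] q_used=3 → run H
t=8: queue=[C,B,F,A,D,G,H] q_used=0 → run C
t=9: queue=[C,B,F,A,D,G,H] q_used=1 → run C
t=10: queue=[C,B,F,A,D,G,H] q_used=2 → run C
t=11: queue=[C,B,F,A,D,G,H] q_used=3 → run C
t=12: queue=[B,F,A,D,G,H,C] q_used=0 → run B
t=13: queue=[B,F,A,D,G,H,C] q_used=1 → run B
t=14: queue=[F,A,D,G,H,C] q_used=0 → run F
t=15: queue=[F,A,D,G,H,C] q_used=1 → run F
t=16: queue=[A,D,G,H,C] q_used=0 → run A
t=17: queue=[A,D,G,H,C] q_used=1 → run A
t=18: queue=[D,G,H,C] q_used=0 → run D
t=19: queue=[D,G,H,C] q_used=1 → run D
t=20: queue=[D,G,H,C] q_used=2 → run D
t=21: queue=[D,G,H,C] q_used=3 → run D
t=22: queue=[G,H,C,D] q_used=0 → run G
t=23: queue=[G,H,C,D] q_used=1 → run G
t=24: queue=[G,H,C,D] q_used=2 → run G
t=25: queue=[G,H,C,D] q_used=3 → run G
t=26: queue=[H,C,D,G] q_used=0 → run H
t=27: queue=[H,C,D,G] q_used=1 → run H
t=28: queue=[C,D,G] q_used=0 → run C
t=29: queue=[C,D,G] q_used=1 → run C
t=30: queue=[D,G] q_used=0 → run D
t=31: queue=[D,G] q_used=1 → run D
t=32: queue=[D,G] q_used=2 → run D
t=33: queue=[D,G] q_used=3 → run D
t=34: queue=[G] q_used=0 → run G
t=35: queue=[G] q_used=1 → run G
t=36: queue=[G] q_used=2 → run G
t=37: (idle)
t=38: (idle)
t=39: (idle)
t=40: (idle)
t=41: (idle)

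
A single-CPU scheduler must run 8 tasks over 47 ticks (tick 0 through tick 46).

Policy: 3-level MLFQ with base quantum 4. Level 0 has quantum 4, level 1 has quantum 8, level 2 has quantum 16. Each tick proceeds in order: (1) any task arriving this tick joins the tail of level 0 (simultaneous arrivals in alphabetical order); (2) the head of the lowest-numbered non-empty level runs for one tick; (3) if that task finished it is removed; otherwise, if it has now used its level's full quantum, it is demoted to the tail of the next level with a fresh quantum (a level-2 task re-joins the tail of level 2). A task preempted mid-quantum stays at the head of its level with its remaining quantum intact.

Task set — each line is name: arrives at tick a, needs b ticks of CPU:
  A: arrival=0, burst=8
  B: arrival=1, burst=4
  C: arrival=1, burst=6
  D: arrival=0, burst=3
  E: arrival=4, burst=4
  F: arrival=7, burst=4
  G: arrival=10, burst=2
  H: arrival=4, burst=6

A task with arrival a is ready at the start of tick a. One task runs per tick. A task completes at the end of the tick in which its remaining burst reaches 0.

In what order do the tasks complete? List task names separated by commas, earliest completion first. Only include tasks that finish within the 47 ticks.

t=0: L0/L1/L2 = AD/-/- → run A
t=1: L0/L1/L2 = ADBC/-/- → run A
t=2: L0/L1/L2 = ADBC/-/- → run A
t=3: L0/L1/L2 = ADBC/-/- → run A
t=4: L0/L1/L2 = DBCEH/A/- → run D
t=5: L0/L1/L2 = DBCEH/A/- → run D
t=6: L0/L1/L2 = DBCEH/A/- → run D
t=7: L0/L1/L2 = BCEHF/A/- → run B
t=8: L0/L1/L2 = BCEHF/A/- → run B
t=9: L0/L1/L2 = BCEHF/A/- → run B
t=10: L0/L1/L2 = BCEHFG/A/- → run B
t=11: L0/L1/L2 = CEHFG/A/- → run C
t=12: L0/L1/L2 = CEHFG/A/- → run C
t=13: L0/L1/L2 = CEHFG/A/- → run C
t=14: L0/L1/L2 = CEHFG/A/- → run C
t=15: L0/L1/L2 = EHFG/AC/- → run E
t=16: L0/L1/L2 = EHFG/AC/- → run E
t=17: L0/L1/L2 = EHFG/AC/- → run E
t=18: L0/L1/L2 = EHFG/AC/- → run E
t=19: L0/L1/L2 = HFG/AC/- → run H
t=20: L0/L1/L2 = HFG/AC/- → run H
t=21: L0/L1/L2 = HFG/AC/- → run H
t=22: L0/L1/L2 = HFG/AC/- → run H
t=23: L0/L1/L2 = FG/ACH/- → run F
t=24: L0/L1/L2 = FG/ACH/- → run F
t=25: L0/L1/L2 = FG/ACH/- → run F
t=26: L0/L1/L2 = FG/ACH/- → run F
t=27: L0/L1/L2 = G/ACH/- → run G
t=28: L0/L1/L2 = G/ACH/- → run G
t=29: L0/L1/L2 = -/ACH/- → run A
t=30: L0/L1/L2 = -/ACH/- → run A
t=31: L0/L1/L2 = -/ACH/- → run A
t=32: L0/L1/L2 = -/ACH/- → run A
t=33: L0/L1/L2 = -/CH/- → run C
t=34: L0/L1/L2 = -/CH/- → run C
t=35: L0/L1/L2 = -/H/- → run H
t=36: L0/L1/L2 = -/H/- → run H
t=37: (idle)
t=38: (idle)
t=39: (idle)
t=40: (idle)
t=41: (idle)
t=42: (idle)
t=43: (idle)
t=44: (idle)
t=45: (idle)
t=46: (idle)

completion order = D, B, E, F, G, A, C, H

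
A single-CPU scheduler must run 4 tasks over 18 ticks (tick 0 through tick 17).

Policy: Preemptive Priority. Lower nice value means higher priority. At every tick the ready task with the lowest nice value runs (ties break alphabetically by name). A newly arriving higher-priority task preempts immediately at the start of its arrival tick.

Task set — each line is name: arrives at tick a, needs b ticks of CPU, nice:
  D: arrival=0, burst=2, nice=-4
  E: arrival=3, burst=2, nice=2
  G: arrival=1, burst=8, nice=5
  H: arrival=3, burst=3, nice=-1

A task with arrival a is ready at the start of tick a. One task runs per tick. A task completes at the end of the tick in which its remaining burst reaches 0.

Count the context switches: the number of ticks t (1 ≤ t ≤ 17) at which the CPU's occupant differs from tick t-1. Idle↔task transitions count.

context switches = 5

t=0: ready={D} → run D
t=1: ready={D,G} → run D
t=2: ready={G} → run G
t=3: ready={E,G,H} → run H
t=4: ready={E,G,H} → run H
t=5: ready={E,G,H} → run H
t=6: ready={E,G} → run E
t=7: ready={E,G} → run E
t=8: ready={G} → run G
t=9: ready={G} → run G
t=10: ready={G} → run G
t=11: ready={G} → run G
t=12: ready={G} → run G
t=13: ready={G} → run G
t=14: ready={G} → run G
t=15: (idle)
t=16: (idle)
t=17: (idle)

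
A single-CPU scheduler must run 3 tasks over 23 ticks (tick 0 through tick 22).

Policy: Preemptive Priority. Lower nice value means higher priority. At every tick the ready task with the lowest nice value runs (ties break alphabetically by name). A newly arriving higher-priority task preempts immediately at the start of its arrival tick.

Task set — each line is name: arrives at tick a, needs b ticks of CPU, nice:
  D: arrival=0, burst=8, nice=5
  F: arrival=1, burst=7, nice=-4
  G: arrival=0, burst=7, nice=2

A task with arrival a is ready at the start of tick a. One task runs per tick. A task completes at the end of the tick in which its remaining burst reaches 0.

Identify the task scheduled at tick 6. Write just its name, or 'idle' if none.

t=0: ready={D,G} → run G
t=1: ready={D,F,G} → run F
t=2: ready={D,F,G} → run F
t=3: ready={D,F,G} → run F
t=4: ready={D,F,G} → run F
t=5: ready={D,F,G} → run F
t=6: ready={D,F,G} → run F
t=7: ready={D,F,G} → run F
t=8: ready={D,G} → run G
t=9: ready={D,G} → run G
t=10: ready={D,G} → run G
t=11: ready={D,G} → run G
t=12: ready={D,G} → run G
t=13: ready={D,G} → run G
t=14: ready={D} → run D
t=15: ready={D} → run D
t=16: ready={D} → run D
t=17: ready={D} → run D
t=18: ready={D} → run D
t=19: ready={D} → run D
t=20: ready={D} → run D
t=21: ready={D} → run D
t=22: (idle)

running at tick 6 = F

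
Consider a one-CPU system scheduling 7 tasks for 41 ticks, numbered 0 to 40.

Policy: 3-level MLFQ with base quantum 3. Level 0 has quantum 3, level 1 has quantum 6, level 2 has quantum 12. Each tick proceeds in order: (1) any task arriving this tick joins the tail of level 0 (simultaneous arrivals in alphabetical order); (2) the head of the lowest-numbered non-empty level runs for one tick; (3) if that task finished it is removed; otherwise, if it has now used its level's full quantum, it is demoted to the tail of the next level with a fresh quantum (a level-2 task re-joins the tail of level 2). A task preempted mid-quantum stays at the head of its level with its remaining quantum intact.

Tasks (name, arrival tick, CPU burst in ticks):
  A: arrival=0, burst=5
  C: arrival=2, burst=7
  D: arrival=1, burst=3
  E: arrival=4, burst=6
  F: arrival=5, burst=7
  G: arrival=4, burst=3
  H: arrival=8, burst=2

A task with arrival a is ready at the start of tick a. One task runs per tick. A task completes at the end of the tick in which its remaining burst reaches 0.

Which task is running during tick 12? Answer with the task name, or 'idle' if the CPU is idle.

t=0: L0/L1/L2 = A/-/- → run A
t=1: L0/L1/L2 = AD/-/- → run A
t=2: L0/L1/L2 = ADC/-/- → run A
t=3: L0/L1/L2 = DC/A/- → run D
t=4: L0/L1/L2 = DCEG/A/- → run D
t=5: L0/L1/L2 = DCEGF/A/- → run D
t=6: L0/L1/L2 = CEGF/A/- → run C
t=7: L0/L1/L2 = CEGF/A/- → run C
t=8: L0/L1/L2 = CEGFH/A/- → run C
t=9: L0/L1/L2 = EGFH/AC/- → run E
t=10: L0/L1/L2 = EGFH/AC/- → run E
t=11: L0/L1/L2 = EGFH/AC/- → run E
t=12: L0/L1/L2 = GFH/ACE/- → run G
t=13: L0/L1/L2 = GFH/ACE/- → run G
t=14: L0/L1/L2 = GFH/ACE/- → run G
t=15: L0/L1/L2 = FH/ACE/- → run F
t=16: L0/L1/L2 = FH/ACE/- → run F
t=17: L0/L1/L2 = FH/ACE/- → run F
t=18: L0/L1/L2 = H/ACEF/- → run H
t=19: L0/L1/L2 = H/ACEF/- → run H
t=20: L0/L1/L2 = -/ACEF/- → run A
t=21: L0/L1/L2 = -/ACEF/- → run A
t=22: L0/L1/L2 = -/CEF/- → run C
t=23: L0/L1/L2 = -/CEF/- → run C
t=24: L0/L1/L2 = -/CEF/- → run C
t=25: L0/L1/L2 = -/CEF/- → run C
t=26: L0/L1/L2 = -/EF/- → run E
t=27: L0/L1/L2 = -/EF/- → run E
t=28: L0/L1/L2 = -/EF/- → run E
t=29: L0/L1/L2 = -/F/- → run F
t=30: L0/L1/L2 = -/F/- → run F
t=31: L0/L1/L2 = -/F/- → run F
t=32: L0/L1/L2 = -/F/- → run F
t=33: (idle)
t=34: (idle)
t=35: (idle)
t=36: (idle)
t=37: (idle)
t=38: (idle)
t=39: (idle)
t=40: (idle)

running at tick 12 = G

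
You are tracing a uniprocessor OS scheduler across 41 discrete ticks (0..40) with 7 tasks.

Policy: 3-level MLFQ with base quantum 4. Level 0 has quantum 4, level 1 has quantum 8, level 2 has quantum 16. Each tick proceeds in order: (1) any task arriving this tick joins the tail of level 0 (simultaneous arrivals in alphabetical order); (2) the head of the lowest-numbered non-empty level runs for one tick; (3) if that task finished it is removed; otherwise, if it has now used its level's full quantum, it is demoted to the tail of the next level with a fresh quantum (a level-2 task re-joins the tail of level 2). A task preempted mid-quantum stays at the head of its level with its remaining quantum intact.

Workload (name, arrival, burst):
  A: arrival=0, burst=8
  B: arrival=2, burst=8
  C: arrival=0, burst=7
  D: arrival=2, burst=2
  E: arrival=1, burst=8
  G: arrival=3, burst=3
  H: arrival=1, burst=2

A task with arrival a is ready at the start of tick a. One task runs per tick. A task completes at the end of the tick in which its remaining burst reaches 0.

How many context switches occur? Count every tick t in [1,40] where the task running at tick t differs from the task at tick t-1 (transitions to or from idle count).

t=0: L0/L1/L2 = AC/-/- → run A
t=1: L0/L1/L2 = ACEH/-/- → run A
t=2: L0/L1/L2 = ACEHBD/-/- → run A
t=3: L0/L1/L2 = ACEHBDG/-/- → run A
t=4: L0/L1/L2 = CEHBDG/A/- → run C
t=5: L0/L1/L2 = CEHBDG/A/- → run C
t=6: L0/L1/L2 = CEHBDG/A/- → run C
t=7: L0/L1/L2 = CEHBDG/A/- → run C
t=8: L0/L1/L2 = EHBDG/AC/- → run E
t=9: L0/L1/L2 = EHBDG/AC/- → run E
t=10: L0/L1/L2 = EHBDG/AC/- → run E
t=11: L0/L1/L2 = EHBDG/AC/- → run E
t=12: L0/L1/L2 = HBDG/ACE/- → run H
t=13: L0/L1/L2 = HBDG/ACE/- → run H
t=14: L0/L1/L2 = BDG/ACE/- → run B
t=15: L0/L1/L2 = BDG/ACE/- → run B
t=16: L0/L1/L2 = BDG/ACE/- → run B
t=17: L0/L1/L2 = BDG/ACE/- → run B
t=18: L0/L1/L2 = DG/ACEB/- → run D
t=19: L0/L1/L2 = DG/ACEB/- → run D
t=20: L0/L1/L2 = G/ACEB/- → run G
t=21: L0/L1/L2 = G/ACEB/- → run G
t=22: L0/L1/L2 = G/ACEB/- → run G
t=23: L0/L1/L2 = -/ACEB/- → run A
t=24: L0/L1/L2 = -/ACEB/- → run A
t=25: L0/L1/L2 = -/ACEB/- → run A
t=26: L0/L1/L2 = -/ACEB/- → run A
t=27: L0/L1/L2 = -/CEB/- → run C
t=28: L0/L1/L2 = -/CEB/- → run C
t=29: L0/L1/L2 = -/CEB/- → run C
t=30: L0/L1/L2 = -/EB/- → run E
t=31: L0/L1/L2 = -/EB/- → run E
t=32: L0/L1/L2 = -/EB/- → run E
t=33: L0/L1/L2 = -/EB/- → run E
t=34: L0/L1/L2 = -/B/- → run B
t=35: L0/L1/L2 = -/B/- → run B
t=36: L0/L1/L2 = -/B/- → run B
t=37: L0/L1/L2 = -/B/- → run B
t=38: (idle)
t=39: (idle)
t=40: (idle)

context switches = 11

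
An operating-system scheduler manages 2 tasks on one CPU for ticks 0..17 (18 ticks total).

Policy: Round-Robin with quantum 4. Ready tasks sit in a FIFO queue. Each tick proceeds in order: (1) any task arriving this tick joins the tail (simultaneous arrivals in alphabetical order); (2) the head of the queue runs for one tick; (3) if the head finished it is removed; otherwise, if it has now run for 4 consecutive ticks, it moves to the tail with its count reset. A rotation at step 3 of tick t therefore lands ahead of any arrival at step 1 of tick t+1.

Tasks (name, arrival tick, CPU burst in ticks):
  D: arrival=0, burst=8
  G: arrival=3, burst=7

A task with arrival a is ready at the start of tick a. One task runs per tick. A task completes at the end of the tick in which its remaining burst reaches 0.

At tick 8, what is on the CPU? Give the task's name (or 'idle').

t=0: queue=[D] q_used=0 → run D
t=1: queue=[D] q_used=1 → run D
t=2: queue=[D] q_used=2 → run D
t=3: queue=[D,G] q_used=3 → run D
t=4: queue=[G,D] q_used=0 → run G
t=5: queue=[G,D] q_used=1 → run G
t=6: queue=[G,D] q_used=2 → run G
t=7: queue=[G,D] q_used=3 → run G
t=8: queue=[D,G] q_used=0 → run D
t=9: queue=[D,G] q_used=1 → run D
t=10: queue=[D,G] q_used=2 → run D
t=11: queue=[D,G] q_used=3 → run D
t=12: queue=[G] q_used=0 → run G
t=13: queue=[G] q_used=1 → run G
t=14: queue=[G] q_used=2 → run G
t=15: (idle)
t=16: (idle)
t=17: (idle)

running at tick 8 = D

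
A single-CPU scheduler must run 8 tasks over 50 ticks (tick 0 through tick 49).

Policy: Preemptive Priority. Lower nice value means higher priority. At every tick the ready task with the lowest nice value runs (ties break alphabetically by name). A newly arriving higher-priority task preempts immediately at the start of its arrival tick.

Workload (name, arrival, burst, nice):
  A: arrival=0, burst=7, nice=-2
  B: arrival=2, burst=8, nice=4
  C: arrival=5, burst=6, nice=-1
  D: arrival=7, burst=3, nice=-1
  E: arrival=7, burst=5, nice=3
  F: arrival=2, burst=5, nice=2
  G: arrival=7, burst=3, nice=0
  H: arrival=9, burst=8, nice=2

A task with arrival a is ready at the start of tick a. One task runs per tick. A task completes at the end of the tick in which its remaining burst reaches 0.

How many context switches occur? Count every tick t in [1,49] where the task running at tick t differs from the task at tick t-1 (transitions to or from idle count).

t=0: ready={A} → run A
t=1: ready={A} → run A
t=2: ready={A,B,F} → run A
t=3: ready={A,B,F} → run A
t=4: ready={A,B,F} → run A
t=5: ready={A,B,C,F} → run A
t=6: ready={A,B,C,F} → run A
t=7: ready={B,C,D,E,F,G} → run C
t=8: ready={B,C,D,E,F,G} → run C
t=9: ready={B,C,D,E,F,G,H} → run C
t=10: ready={B,C,D,E,F,G,H} → run C
t=11: ready={B,C,D,E,F,G,H} → run C
t=12: ready={B,C,D,E,F,G,H} → run C
t=13: ready={B,D,E,F,G,H} → run D
t=14: ready={B,D,E,F,G,H} → run D
t=15: ready={B,D,E,F,G,H} → run D
t=16: ready={B,E,F,G,H} → run G
t=17: ready={B,E,F,G,H} → run G
t=18: ready={B,E,F,G,H} → run G
t=19: ready={B,E,F,H} → run F
t=20: ready={B,E,F,H} → run F
t=21: ready={B,E,F,H} → run F
t=22: ready={B,E,F,H} → run F
t=23: ready={B,E,F,H} → run F
t=24: ready={B,E,H} → run H
t=25: ready={B,E,H} → run H
t=26: ready={B,E,H} → run H
t=27: ready={B,E,H} → run H
t=28: ready={B,E,H} → run H
t=29: ready={B,E,H} → run H
t=30: ready={B,E,H} → run H
t=31: ready={B,E,H} → run H
t=32: ready={B,E} → run E
t=33: ready={B,E} → run E
t=34: ready={B,E} → run E
t=35: ready={B,E} → run E
t=36: ready={B,E} → run E
t=37: ready={B} → run B
t=38: ready={B} → run B
t=39: ready={B} → run B
t=40: ready={B} → run B
t=41: ready={B} → run B
t=42: ready={B} → run B
t=43: ready={B} → run B
t=44: ready={B} → run B
t=45: (idle)
t=46: (idle)
t=47: (idle)
t=48: (idle)
t=49: (idle)

context switches = 8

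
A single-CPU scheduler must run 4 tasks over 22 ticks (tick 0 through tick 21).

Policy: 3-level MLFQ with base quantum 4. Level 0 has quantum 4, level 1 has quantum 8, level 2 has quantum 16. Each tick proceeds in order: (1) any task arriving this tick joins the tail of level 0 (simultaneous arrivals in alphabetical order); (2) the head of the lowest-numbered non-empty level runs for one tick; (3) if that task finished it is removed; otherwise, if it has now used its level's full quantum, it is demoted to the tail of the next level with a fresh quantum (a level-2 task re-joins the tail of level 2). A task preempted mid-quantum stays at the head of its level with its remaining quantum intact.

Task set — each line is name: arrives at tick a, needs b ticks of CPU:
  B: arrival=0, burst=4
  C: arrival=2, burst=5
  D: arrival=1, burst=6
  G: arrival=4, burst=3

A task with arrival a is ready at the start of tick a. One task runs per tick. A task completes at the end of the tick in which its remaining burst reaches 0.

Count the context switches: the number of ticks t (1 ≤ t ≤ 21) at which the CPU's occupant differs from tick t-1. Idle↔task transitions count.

context switches = 6

t=0: L0/L1/L2 = B/-/- → run B
t=1: L0/L1/L2 = BD/-/- → run B
t=2: L0/L1/L2 = BDC/-/- → run B
t=3: L0/L1/L2 = BDC/-/- → run B
t=4: L0/L1/L2 = DCG/-/- → run D
t=5: L0/L1/L2 = DCG/-/- → run D
t=6: L0/L1/L2 = DCG/-/- → run D
t=7: L0/L1/L2 = DCG/-/- → run D
t=8: L0/L1/L2 = CG/D/- → run C
t=9: L0/L1/L2 = CG/D/- → run C
t=10: L0/L1/L2 = CG/D/- → run C
t=11: L0/L1/L2 = CG/D/- → run C
t=12: L0/L1/L2 = G/DC/- → run G
t=13: L0/L1/L2 = G/DC/- → run G
t=14: L0/L1/L2 = G/DC/- → run G
t=15: L0/L1/L2 = -/DC/- → run D
t=16: L0/L1/L2 = -/DC/- → run D
t=17: L0/L1/L2 = -/C/- → run C
t=18: (idle)
t=19: (idle)
t=20: (idle)
t=21: (idle)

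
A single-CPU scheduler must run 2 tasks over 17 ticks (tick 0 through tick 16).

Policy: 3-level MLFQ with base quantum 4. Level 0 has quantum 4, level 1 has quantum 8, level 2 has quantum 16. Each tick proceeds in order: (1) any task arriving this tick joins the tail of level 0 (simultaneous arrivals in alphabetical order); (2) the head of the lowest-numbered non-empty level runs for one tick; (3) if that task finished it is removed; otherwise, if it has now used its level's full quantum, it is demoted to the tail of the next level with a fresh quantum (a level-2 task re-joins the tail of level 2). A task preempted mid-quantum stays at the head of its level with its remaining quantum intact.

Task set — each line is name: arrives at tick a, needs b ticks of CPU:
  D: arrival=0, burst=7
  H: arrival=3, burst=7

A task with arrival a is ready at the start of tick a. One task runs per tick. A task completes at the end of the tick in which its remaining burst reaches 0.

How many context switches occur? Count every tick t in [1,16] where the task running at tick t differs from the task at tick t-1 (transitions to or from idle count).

t=0: L0/L1/L2 = D/-/- → run D
t=1: L0/L1/L2 = D/-/- → run D
t=2: L0/L1/L2 = D/-/- → run D
t=3: L0/L1/L2 = DH/-/- → run D
t=4: L0/L1/L2 = H/D/- → run H
t=5: L0/L1/L2 = H/D/- → run H
t=6: L0/L1/L2 = H/D/- → run H
t=7: L0/L1/L2 = H/D/- → run H
t=8: L0/L1/L2 = -/DH/- → run D
t=9: L0/L1/L2 = -/DH/- → run D
t=10: L0/L1/L2 = -/DH/- → run D
t=11: L0/L1/L2 = -/H/- → run H
t=12: L0/L1/L2 = -/H/- → run H
t=13: L0/L1/L2 = -/H/- → run H
t=14: (idle)
t=15: (idle)
t=16: (idle)

context switches = 4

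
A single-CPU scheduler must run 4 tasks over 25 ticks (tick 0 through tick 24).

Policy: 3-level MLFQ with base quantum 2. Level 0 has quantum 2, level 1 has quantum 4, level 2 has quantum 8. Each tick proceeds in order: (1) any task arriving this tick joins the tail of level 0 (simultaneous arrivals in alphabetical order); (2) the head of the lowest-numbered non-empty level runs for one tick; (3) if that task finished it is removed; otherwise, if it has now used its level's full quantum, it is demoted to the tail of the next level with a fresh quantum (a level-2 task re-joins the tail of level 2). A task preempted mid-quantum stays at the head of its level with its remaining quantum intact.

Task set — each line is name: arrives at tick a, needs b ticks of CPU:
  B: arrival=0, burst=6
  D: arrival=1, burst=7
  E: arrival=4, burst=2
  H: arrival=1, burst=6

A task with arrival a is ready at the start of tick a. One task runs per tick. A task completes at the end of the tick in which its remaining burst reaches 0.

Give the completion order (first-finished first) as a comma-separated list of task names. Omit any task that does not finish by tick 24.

completion order = E, B, H, D

t=0: L0/L1/L2 = B/-/- → run B
t=1: L0/L1/L2 = BDH/-/- → run B
t=2: L0/L1/L2 = DH/B/- → run D
t=3: L0/L1/L2 = DH/B/- → run D
t=4: L0/L1/L2 = HE/BD/- → run H
t=5: L0/L1/L2 = HE/BD/- → run H
t=6: L0/L1/L2 = E/BDH/- → run E
t=7: L0/L1/L2 = E/BDH/- → run E
t=8: L0/L1/L2 = -/BDH/- → run B
t=9: L0/L1/L2 = -/BDH/- → run B
t=10: L0/L1/L2 = -/BDH/- → run B
t=11: L0/L1/L2 = -/BDH/- → run B
t=12: L0/L1/L2 = -/DH/- → run D
t=13: L0/L1/L2 = -/DH/- → run D
t=14: L0/L1/L2 = -/DH/- → run D
t=15: L0/L1/L2 = -/DH/- → run D
t=16: L0/L1/L2 = -/H/D → run H
t=17: L0/L1/L2 = -/H/D → run H
t=18: L0/L1/L2 = -/H/D → run H
t=19: L0/L1/L2 = -/H/D → run H
t=20: L0/L1/L2 = -/-/D → run D
t=21: (idle)
t=22: (idle)
t=23: (idle)
t=24: (idle)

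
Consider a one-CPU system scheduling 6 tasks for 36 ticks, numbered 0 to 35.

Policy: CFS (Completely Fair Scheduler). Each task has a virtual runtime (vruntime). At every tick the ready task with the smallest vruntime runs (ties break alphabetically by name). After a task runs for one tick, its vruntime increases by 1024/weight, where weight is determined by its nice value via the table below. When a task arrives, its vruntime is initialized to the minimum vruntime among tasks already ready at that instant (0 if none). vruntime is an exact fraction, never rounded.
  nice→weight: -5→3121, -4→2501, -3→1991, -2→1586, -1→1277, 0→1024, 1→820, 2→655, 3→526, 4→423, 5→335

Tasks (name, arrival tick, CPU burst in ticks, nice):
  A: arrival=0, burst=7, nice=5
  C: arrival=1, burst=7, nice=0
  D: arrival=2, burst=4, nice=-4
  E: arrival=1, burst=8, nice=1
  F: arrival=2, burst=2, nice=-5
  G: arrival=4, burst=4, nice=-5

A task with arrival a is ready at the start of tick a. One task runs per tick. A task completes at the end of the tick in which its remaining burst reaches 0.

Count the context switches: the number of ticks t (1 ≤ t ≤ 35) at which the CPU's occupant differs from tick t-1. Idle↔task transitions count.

t=0: vr[A=0] → run A
t=1: vr[A=1024/335 C=1024/335 E=1024/335] → run A
t=2: vr[A=2048/335 C=1024/335 D=1024/335 E=1024/335 F=1024/335] → run C
t=3: vr[A=2048/335 C=1359/335 D=1024/335 E=1024/335 F=1024/335] → run D
t=4: vr[A=2048/335 C=1359/335 D=2904064/837835 E=1024/335 F=1024/335 G=1024/335] → run E
t=5: vr[A=2048/335 C=1359/335 D=2904064/837835 E=59136/13735 F=1024/335 G=1024/335] → run F
t=6: vr[A=2048/335 C=1359/335 D=2904064/837835 E=59136/13735 F=3538944/1045535 G=1024/335] → run G
t=7: vr[A=2048/335 C=1359/335 D=2904064/837835 E=59136/13735 F=3538944/1045535 G=3538944/1045535] → run F
t=8: vr[A=2048/335 C=1359/335 D=2904064/837835 E=59136/13735 G=3538944/1045535] → run G
t=9: vr[A=2048/335 C=1359/335 D=2904064/837835 E=59136/13735 G=3881984/1045535] → run D
t=10: vr[A=2048/335 C=1359/335 D=3247104/837835 E=59136/13735 G=3881984/1045535] → run G
t=11: vr[A=2048/335 C=1359/335 D=3247104/837835 E=59136/13735 G=4225024/1045535] → run D
t=12: vr[A=2048/335 C=1359/335 D=3590144/837835 E=59136/13735 G=4225024/1045535] → run G
t=13: vr[A=2048/335 C=1359/335 D=3590144/837835 E=59136/13735] → run C
t=14: vr[A=2048/335 C=1694/335 D=3590144/837835 E=59136/13735] → run D
t=15: vr[A=2048/335 C=1694/335 E=59136/13735] → run E
t=16: vr[A=2048/335 C=1694/335 E=76288/13735] → run C
t=17: vr[A=2048/335 C=2029/335 E=76288/13735] → run E
t=18: vr[A=2048/335 C=2029/335 E=18688/2747] → run C
t=19: vr[A=2048/335 C=2364/335 E=18688/2747] → run A
t=20: vr[A=3072/335 C=2364/335 E=18688/2747] → run E
t=21: vr[A=3072/335 C=2364/335 E=110592/13735] → run C
t=22: vr[A=3072/335 C=2699/335 E=110592/13735] → run E
t=23: vr[A=3072/335 C=2699/335 E=127744/13735] → run C
t=24: vr[A=3072/335 C=3034/335 E=127744/13735] → run C
t=25: vr[A=3072/335 E=127744/13735] → run A
t=26: vr[A=4096/335 E=127744/13735] → run E
t=27: vr[A=4096/335 E=144896/13735] → run E
t=28: vr[A=4096/335 E=162048/13735] → run E
t=29: vr[A=4096/335] → run A
t=30: vr[A=1024/67] → run A
t=31: vr[A=6144/335] → run A
t=32: (idle)
t=33: (idle)
t=34: (idle)
t=35: (idle)

context switches = 26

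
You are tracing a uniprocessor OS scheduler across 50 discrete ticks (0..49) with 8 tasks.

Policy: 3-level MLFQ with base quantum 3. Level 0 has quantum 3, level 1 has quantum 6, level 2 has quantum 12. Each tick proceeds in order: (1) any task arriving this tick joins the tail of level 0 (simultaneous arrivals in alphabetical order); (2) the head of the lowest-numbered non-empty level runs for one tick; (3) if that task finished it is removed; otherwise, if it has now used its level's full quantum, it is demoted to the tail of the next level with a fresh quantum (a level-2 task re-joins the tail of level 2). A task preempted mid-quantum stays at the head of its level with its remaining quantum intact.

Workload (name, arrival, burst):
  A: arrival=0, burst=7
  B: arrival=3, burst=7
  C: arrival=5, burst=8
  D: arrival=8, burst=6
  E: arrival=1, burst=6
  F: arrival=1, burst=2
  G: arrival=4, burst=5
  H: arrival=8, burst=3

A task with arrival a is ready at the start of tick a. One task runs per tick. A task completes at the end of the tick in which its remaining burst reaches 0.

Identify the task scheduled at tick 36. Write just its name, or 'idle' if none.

running at tick 36 = C

t=0: L0/L1/L2 = A/-/- → run A
t=1: L0/L1/L2 = AEF/-/- → run A
t=2: L0/L1/L2 = AEF/-/- → run A
t=3: L0/L1/L2 = EFB/A/- → run E
t=4: L0/L1/L2 = EFBG/A/- → run E
t=5: L0/L1/L2 = EFBGC/A/- → run E
t=6: L0/L1/L2 = FBGC/AE/- → run F
t=7: L0/L1/L2 = FBGC/AE/- → run F
t=8: L0/L1/L2 = BGCDH/AE/- → run B
t=9: L0/L1/L2 = BGCDH/AE/- → run B
t=10: L0/L1/L2 = BGCDH/AE/- → run B
t=11: L0/L1/L2 = GCDH/AEB/- → run G
t=12: L0/L1/L2 = GCDH/AEB/- → run G
t=13: L0/L1/L2 = GCDH/AEB/- → run G
t=14: L0/L1/L2 = CDH/AEBG/- → run C
t=15: L0/L1/L2 = CDH/AEBG/- → run C
t=16: L0/L1/L2 = CDH/AEBG/- → run C
t=17: L0/L1/L2 = DH/AEBGC/- → run D
t=18: L0/L1/L2 = DH/AEBGC/- → run D
t=19: L0/L1/L2 = DH/AEBGC/- → run D
t=20: L0/L1/L2 = H/AEBGCD/- → run H
t=21: L0/L1/L2 = H/AEBGCD/- → run H
t=22: L0/L1/L2 = H/AEBGCD/- → run H
t=23: L0/L1/L2 = -/AEBGCD/- → run A
t=24: L0/L1/L2 = -/AEBGCD/- → run A
t=25: L0/L1/L2 = -/AEBGCD/- → run A
t=26: L0/L1/L2 = -/AEBGCD/- → run A
t=27: L0/L1/L2 = -/EBGCD/- → run E
t=28: L0/L1/L2 = -/EBGCD/- → run E
t=29: L0/L1/L2 = -/EBGCD/- → run E
t=30: L0/L1/L2 = -/BGCD/- → run B
t=31: L0/L1/L2 = -/BGCD/- → run B
t=32: L0/L1/L2 = -/BGCD/- → run B
t=33: L0/L1/L2 = -/BGCD/- → run B
t=34: L0/L1/L2 = -/GCD/- → run G
t=35: L0/L1/L2 = -/GCD/- → run G
t=36: L0/L1/L2 = -/CD/- → run C
t=37: L0/L1/L2 = -/CD/- → run C
t=38: L0/L1/L2 = -/CD/- → run C
t=39: L0/L1/L2 = -/CD/- → run C
t=40: L0/L1/L2 = -/CD/- → run C
t=41: L0/L1/L2 = -/D/- → run D
t=42: L0/L1/L2 = -/D/- → run D
t=43: L0/L1/L2 = -/D/- → run D
t=44: (idle)
t=45: (idle)
t=46: (idle)
t=47: (idle)
t=48: (idle)
t=49: (idle)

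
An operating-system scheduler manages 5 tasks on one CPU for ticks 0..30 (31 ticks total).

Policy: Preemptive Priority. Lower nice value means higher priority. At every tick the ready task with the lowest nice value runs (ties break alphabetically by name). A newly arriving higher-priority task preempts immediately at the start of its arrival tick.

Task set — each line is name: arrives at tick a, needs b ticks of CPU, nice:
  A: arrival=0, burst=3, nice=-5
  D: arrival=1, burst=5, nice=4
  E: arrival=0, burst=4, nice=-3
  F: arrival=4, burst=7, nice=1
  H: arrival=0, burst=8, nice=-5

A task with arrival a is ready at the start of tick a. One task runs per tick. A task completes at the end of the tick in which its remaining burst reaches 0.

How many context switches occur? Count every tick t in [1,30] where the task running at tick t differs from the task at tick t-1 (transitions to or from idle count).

context switches = 5

t=0: ready={A,E,H} → run A
t=1: ready={A,D,E,H} → run A
t=2: ready={A,D,E,H} → run A
t=3: ready={D,E,H} → run H
t=4: ready={D,E,F,H} → run H
t=5: ready={D,E,F,H} → run H
t=6: ready={D,E,F,H} → run H
t=7: ready={D,E,F,H} → run H
t=8: ready={D,E,F,H} → run H
t=9: ready={D,E,F,H} → run H
t=10: ready={D,E,F,H} → run H
t=11: ready={D,E,F} → run E
t=12: ready={D,E,F} → run E
t=13: ready={D,E,F} → run E
t=14: ready={D,E,F} → run E
t=15: ready={D,F} → run F
t=16: ready={D,F} → run F
t=17: ready={D,F} → run F
t=18: ready={D,F} → run F
t=19: ready={D,F} → run F
t=20: ready={D,F} → run F
t=21: ready={D,F} → run F
t=22: ready={D} → run D
t=23: ready={D} → run D
t=24: ready={D} → run D
t=25: ready={D} → run D
t=26: ready={D} → run D
t=27: (idle)
t=28: (idle)
t=29: (idle)
t=30: (idle)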